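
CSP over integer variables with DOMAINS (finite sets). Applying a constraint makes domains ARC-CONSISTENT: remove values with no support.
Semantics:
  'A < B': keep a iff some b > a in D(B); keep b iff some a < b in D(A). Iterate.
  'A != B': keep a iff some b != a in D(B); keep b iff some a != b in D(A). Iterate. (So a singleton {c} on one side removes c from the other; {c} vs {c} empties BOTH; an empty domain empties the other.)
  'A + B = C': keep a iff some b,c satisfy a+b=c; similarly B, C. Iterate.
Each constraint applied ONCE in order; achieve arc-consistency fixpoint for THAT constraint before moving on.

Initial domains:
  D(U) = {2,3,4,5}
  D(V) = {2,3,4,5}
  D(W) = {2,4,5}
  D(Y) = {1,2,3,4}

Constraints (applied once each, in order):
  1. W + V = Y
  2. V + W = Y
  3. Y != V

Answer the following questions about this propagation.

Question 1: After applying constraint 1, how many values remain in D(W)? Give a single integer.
Answer: 1

Derivation:
Constraint 1 (W + V = Y) on D(W)={2,4,5} D(V)={2,3,4,5} D(Y)={1,2,3,4}: W {2,4,5}->{2}; V {2,3,4,5}->{2}; Y {1,2,3,4}->{4}
So after constraint 1: D(W)={2}, size = 1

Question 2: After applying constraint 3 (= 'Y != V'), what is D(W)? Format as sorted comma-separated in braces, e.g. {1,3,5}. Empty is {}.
Answer: {2}

Derivation:
Constraint 1 (W + V = Y) on D(W)={2,4,5} D(V)={2,3,4,5} D(Y)={1,2,3,4}: W {2,4,5}->{2}; V {2,3,4,5}->{2}; Y {1,2,3,4}->{4}
Constraint 2 (V + W = Y) on D(V)={2} D(W)={2} D(Y)={4}: no change
Constraint 3 (Y != V) on D(Y)={4} D(V)={2}: no change
So after constraint 3: D(W) = {2}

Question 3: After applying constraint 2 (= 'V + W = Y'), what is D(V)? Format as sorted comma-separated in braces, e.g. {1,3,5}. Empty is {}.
Answer: {2}

Derivation:
Constraint 1 (W + V = Y) on D(W)={2,4,5} D(V)={2,3,4,5} D(Y)={1,2,3,4}: W {2,4,5}->{2}; V {2,3,4,5}->{2}; Y {1,2,3,4}->{4}
Constraint 2 (V + W = Y) on D(V)={2} D(W)={2} D(Y)={4}: no change
So after constraint 2: D(V) = {2}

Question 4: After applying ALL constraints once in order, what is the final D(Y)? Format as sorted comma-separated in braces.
Answer: {4}

Derivation:
Constraint 1 (W + V = Y) on D(W)={2,4,5} D(V)={2,3,4,5} D(Y)={1,2,3,4}: W {2,4,5}->{2}; V {2,3,4,5}->{2}; Y {1,2,3,4}->{4}
Constraint 2 (V + W = Y) on D(V)={2} D(W)={2} D(Y)={4}: no change
Constraint 3 (Y != V) on D(Y)={4} D(V)={2}: no change
So after all 3 constraints: D(Y) = {4}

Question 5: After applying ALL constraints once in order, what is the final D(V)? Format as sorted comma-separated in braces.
Answer: {2}

Derivation:
Constraint 1 (W + V = Y) on D(W)={2,4,5} D(V)={2,3,4,5} D(Y)={1,2,3,4}: W {2,4,5}->{2}; V {2,3,4,5}->{2}; Y {1,2,3,4}->{4}
Constraint 2 (V + W = Y) on D(V)={2} D(W)={2} D(Y)={4}: no change
Constraint 3 (Y != V) on D(Y)={4} D(V)={2}: no change
So after all 3 constraints: D(V) = {2}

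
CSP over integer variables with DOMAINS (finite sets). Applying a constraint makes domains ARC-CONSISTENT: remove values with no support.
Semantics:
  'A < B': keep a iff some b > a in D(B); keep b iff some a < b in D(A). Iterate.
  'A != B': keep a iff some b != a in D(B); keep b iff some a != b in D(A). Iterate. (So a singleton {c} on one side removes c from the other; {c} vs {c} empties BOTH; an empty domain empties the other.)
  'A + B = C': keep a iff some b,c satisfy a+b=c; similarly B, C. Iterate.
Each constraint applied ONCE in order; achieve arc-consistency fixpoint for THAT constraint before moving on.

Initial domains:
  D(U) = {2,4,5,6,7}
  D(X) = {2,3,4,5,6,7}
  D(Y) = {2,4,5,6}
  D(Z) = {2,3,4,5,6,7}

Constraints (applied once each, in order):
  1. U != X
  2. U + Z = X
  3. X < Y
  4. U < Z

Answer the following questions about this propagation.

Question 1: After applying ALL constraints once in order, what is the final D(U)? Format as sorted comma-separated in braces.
Constraint 1 (U != X) on D(U)={2,4,5,6,7} D(X)={2,3,4,5,6,7}: no change
Constraint 2 (U + Z = X) on D(U)={2,4,5,6,7} D(Z)={2,3,4,5,6,7} D(X)={2,3,4,5,6,7}: U {2,4,5,6,7}->{2,4,5}; Z {2,3,4,5,6,7}->{2,3,4,5}; X {2,3,4,5,6,7}->{4,5,6,7}
Constraint 3 (X < Y) on D(X)={4,5,6,7} D(Y)={2,4,5,6}: X {4,5,6,7}->{4,5}; Y {2,4,5,6}->{5,6}
Constraint 4 (U < Z) on D(U)={2,4,5} D(Z)={2,3,4,5}: U {2,4,5}->{2,4}; Z {2,3,4,5}->{3,4,5}
So after all 4 constraints: D(U) = {2,4}

Answer: {2,4}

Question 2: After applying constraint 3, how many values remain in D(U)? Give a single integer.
Answer: 3

Derivation:
Constraint 1 (U != X) on D(U)={2,4,5,6,7} D(X)={2,3,4,5,6,7}: no change
Constraint 2 (U + Z = X) on D(U)={2,4,5,6,7} D(Z)={2,3,4,5,6,7} D(X)={2,3,4,5,6,7}: U {2,4,5,6,7}->{2,4,5}; Z {2,3,4,5,6,7}->{2,3,4,5}; X {2,3,4,5,6,7}->{4,5,6,7}
Constraint 3 (X < Y) on D(X)={4,5,6,7} D(Y)={2,4,5,6}: X {4,5,6,7}->{4,5}; Y {2,4,5,6}->{5,6}
So after constraint 3: D(U)={2,4,5}, size = 3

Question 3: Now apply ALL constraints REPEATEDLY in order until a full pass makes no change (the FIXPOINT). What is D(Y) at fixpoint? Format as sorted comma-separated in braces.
Answer: {6}

Derivation:
pass 0 (initial): D(Y)={2,4,5,6}
pass 1: U {2,4,5,6,7}->{2,4}; X {2,3,4,5,6,7}->{4,5}; Y {2,4,5,6}->{5,6}; Z {2,3,4,5,6,7}->{3,4,5}
pass 2: U {2,4}->{2}; X {4,5}->{5}; Y {5,6}->{6}; Z {3,4,5}->{3}
pass 3: no change
Fixpoint after 3 passes: D(Y) = {6}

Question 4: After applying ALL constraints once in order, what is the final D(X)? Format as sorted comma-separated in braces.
Answer: {4,5}

Derivation:
Constraint 1 (U != X) on D(U)={2,4,5,6,7} D(X)={2,3,4,5,6,7}: no change
Constraint 2 (U + Z = X) on D(U)={2,4,5,6,7} D(Z)={2,3,4,5,6,7} D(X)={2,3,4,5,6,7}: U {2,4,5,6,7}->{2,4,5}; Z {2,3,4,5,6,7}->{2,3,4,5}; X {2,3,4,5,6,7}->{4,5,6,7}
Constraint 3 (X < Y) on D(X)={4,5,6,7} D(Y)={2,4,5,6}: X {4,5,6,7}->{4,5}; Y {2,4,5,6}->{5,6}
Constraint 4 (U < Z) on D(U)={2,4,5} D(Z)={2,3,4,5}: U {2,4,5}->{2,4}; Z {2,3,4,5}->{3,4,5}
So after all 4 constraints: D(X) = {4,5}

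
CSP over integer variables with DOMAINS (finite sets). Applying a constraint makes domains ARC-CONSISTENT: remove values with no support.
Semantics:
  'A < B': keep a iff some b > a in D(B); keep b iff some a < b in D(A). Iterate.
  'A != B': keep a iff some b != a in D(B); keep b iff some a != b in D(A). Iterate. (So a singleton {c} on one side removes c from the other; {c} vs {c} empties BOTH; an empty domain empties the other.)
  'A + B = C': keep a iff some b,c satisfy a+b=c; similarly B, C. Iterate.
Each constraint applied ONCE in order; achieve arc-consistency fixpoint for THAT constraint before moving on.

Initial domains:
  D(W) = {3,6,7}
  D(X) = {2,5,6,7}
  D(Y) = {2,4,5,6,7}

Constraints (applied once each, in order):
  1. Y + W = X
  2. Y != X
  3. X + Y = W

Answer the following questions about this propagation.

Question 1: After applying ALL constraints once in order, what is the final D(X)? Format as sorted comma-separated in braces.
Constraint 1 (Y + W = X) on D(Y)={2,4,5,6,7} D(W)={3,6,7} D(X)={2,5,6,7}: Y {2,4,5,6,7}->{2,4}; W {3,6,7}->{3}; X {2,5,6,7}->{5,7}
Constraint 2 (Y != X) on D(Y)={2,4} D(X)={5,7}: no change
Constraint 3 (X + Y = W) on D(X)={5,7} D(Y)={2,4} D(W)={3}: X {5,7}->{}; Y {2,4}->{}; W {3}->{}
So after all 3 constraints: D(X) = {}

Answer: {}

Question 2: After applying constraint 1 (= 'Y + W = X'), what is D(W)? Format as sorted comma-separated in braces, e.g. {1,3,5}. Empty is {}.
Constraint 1 (Y + W = X) on D(Y)={2,4,5,6,7} D(W)={3,6,7} D(X)={2,5,6,7}: Y {2,4,5,6,7}->{2,4}; W {3,6,7}->{3}; X {2,5,6,7}->{5,7}
So after constraint 1: D(W) = {3}

Answer: {3}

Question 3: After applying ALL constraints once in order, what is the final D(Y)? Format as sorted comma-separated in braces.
Answer: {}

Derivation:
Constraint 1 (Y + W = X) on D(Y)={2,4,5,6,7} D(W)={3,6,7} D(X)={2,5,6,7}: Y {2,4,5,6,7}->{2,4}; W {3,6,7}->{3}; X {2,5,6,7}->{5,7}
Constraint 2 (Y != X) on D(Y)={2,4} D(X)={5,7}: no change
Constraint 3 (X + Y = W) on D(X)={5,7} D(Y)={2,4} D(W)={3}: X {5,7}->{}; Y {2,4}->{}; W {3}->{}
So after all 3 constraints: D(Y) = {}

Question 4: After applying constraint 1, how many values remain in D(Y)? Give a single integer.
Constraint 1 (Y + W = X) on D(Y)={2,4,5,6,7} D(W)={3,6,7} D(X)={2,5,6,7}: Y {2,4,5,6,7}->{2,4}; W {3,6,7}->{3}; X {2,5,6,7}->{5,7}
So after constraint 1: D(Y)={2,4}, size = 2

Answer: 2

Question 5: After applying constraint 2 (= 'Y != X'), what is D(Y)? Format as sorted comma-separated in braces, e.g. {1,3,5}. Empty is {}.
Answer: {2,4}

Derivation:
Constraint 1 (Y + W = X) on D(Y)={2,4,5,6,7} D(W)={3,6,7} D(X)={2,5,6,7}: Y {2,4,5,6,7}->{2,4}; W {3,6,7}->{3}; X {2,5,6,7}->{5,7}
Constraint 2 (Y != X) on D(Y)={2,4} D(X)={5,7}: no change
So after constraint 2: D(Y) = {2,4}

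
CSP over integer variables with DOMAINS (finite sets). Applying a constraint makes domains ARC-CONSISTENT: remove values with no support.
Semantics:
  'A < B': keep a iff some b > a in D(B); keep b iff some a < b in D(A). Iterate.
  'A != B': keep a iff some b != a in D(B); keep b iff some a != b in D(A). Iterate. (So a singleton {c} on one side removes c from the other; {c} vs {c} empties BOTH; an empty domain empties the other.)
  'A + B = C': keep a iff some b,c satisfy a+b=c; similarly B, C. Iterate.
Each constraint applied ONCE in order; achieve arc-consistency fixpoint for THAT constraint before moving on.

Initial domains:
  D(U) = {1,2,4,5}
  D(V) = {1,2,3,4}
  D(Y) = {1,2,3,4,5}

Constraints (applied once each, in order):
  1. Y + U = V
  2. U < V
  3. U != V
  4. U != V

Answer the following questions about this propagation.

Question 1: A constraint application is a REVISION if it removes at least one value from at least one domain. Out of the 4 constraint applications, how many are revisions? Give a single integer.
Constraint 1 (Y + U = V) on D(Y)={1,2,3,4,5} D(U)={1,2,4,5} D(V)={1,2,3,4}: Y {1,2,3,4,5}->{1,2,3}; U {1,2,4,5}->{1,2}; V {1,2,3,4}->{2,3,4} => REVISION
Constraint 2 (U < V) on D(U)={1,2} D(V)={2,3,4}: no change => not a revision
Constraint 3 (U != V) on D(U)={1,2} D(V)={2,3,4}: no change => not a revision
Constraint 4 (U != V) on D(U)={1,2} D(V)={2,3,4}: no change => not a revision
Total revisions = 1

Answer: 1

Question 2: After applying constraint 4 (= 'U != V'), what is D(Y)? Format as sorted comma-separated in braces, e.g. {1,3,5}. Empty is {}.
Constraint 1 (Y + U = V) on D(Y)={1,2,3,4,5} D(U)={1,2,4,5} D(V)={1,2,3,4}: Y {1,2,3,4,5}->{1,2,3}; U {1,2,4,5}->{1,2}; V {1,2,3,4}->{2,3,4}
Constraint 2 (U < V) on D(U)={1,2} D(V)={2,3,4}: no change
Constraint 3 (U != V) on D(U)={1,2} D(V)={2,3,4}: no change
Constraint 4 (U != V) on D(U)={1,2} D(V)={2,3,4}: no change
So after constraint 4: D(Y) = {1,2,3}

Answer: {1,2,3}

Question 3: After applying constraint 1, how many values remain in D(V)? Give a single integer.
Answer: 3

Derivation:
Constraint 1 (Y + U = V) on D(Y)={1,2,3,4,5} D(U)={1,2,4,5} D(V)={1,2,3,4}: Y {1,2,3,4,5}->{1,2,3}; U {1,2,4,5}->{1,2}; V {1,2,3,4}->{2,3,4}
So after constraint 1: D(V)={2,3,4}, size = 3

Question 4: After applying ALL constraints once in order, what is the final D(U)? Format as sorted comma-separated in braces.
Constraint 1 (Y + U = V) on D(Y)={1,2,3,4,5} D(U)={1,2,4,5} D(V)={1,2,3,4}: Y {1,2,3,4,5}->{1,2,3}; U {1,2,4,5}->{1,2}; V {1,2,3,4}->{2,3,4}
Constraint 2 (U < V) on D(U)={1,2} D(V)={2,3,4}: no change
Constraint 3 (U != V) on D(U)={1,2} D(V)={2,3,4}: no change
Constraint 4 (U != V) on D(U)={1,2} D(V)={2,3,4}: no change
So after all 4 constraints: D(U) = {1,2}

Answer: {1,2}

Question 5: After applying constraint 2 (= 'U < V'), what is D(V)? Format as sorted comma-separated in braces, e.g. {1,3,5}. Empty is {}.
Answer: {2,3,4}

Derivation:
Constraint 1 (Y + U = V) on D(Y)={1,2,3,4,5} D(U)={1,2,4,5} D(V)={1,2,3,4}: Y {1,2,3,4,5}->{1,2,3}; U {1,2,4,5}->{1,2}; V {1,2,3,4}->{2,3,4}
Constraint 2 (U < V) on D(U)={1,2} D(V)={2,3,4}: no change
So after constraint 2: D(V) = {2,3,4}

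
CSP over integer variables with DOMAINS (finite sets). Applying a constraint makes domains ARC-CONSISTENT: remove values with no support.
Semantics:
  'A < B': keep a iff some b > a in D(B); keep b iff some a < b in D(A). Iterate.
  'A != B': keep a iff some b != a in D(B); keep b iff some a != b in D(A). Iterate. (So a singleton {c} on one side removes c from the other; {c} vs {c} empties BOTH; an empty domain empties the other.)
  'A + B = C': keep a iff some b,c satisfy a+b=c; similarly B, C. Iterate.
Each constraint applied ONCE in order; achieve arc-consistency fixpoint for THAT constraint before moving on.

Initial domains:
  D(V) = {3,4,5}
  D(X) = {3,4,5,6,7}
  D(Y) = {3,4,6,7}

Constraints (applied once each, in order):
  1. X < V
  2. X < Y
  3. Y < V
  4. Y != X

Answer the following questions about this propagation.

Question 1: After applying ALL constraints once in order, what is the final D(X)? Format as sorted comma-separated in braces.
Constraint 1 (X < V) on D(X)={3,4,5,6,7} D(V)={3,4,5}: X {3,4,5,6,7}->{3,4}; V {3,4,5}->{4,5}
Constraint 2 (X < Y) on D(X)={3,4} D(Y)={3,4,6,7}: Y {3,4,6,7}->{4,6,7}
Constraint 3 (Y < V) on D(Y)={4,6,7} D(V)={4,5}: Y {4,6,7}->{4}; V {4,5}->{5}
Constraint 4 (Y != X) on D(Y)={4} D(X)={3,4}: X {3,4}->{3}
So after all 4 constraints: D(X) = {3}

Answer: {3}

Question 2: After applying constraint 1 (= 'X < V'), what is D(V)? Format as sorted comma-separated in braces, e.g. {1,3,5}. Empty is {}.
Constraint 1 (X < V) on D(X)={3,4,5,6,7} D(V)={3,4,5}: X {3,4,5,6,7}->{3,4}; V {3,4,5}->{4,5}
So after constraint 1: D(V) = {4,5}

Answer: {4,5}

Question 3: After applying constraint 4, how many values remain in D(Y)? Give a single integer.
Answer: 1

Derivation:
Constraint 1 (X < V) on D(X)={3,4,5,6,7} D(V)={3,4,5}: X {3,4,5,6,7}->{3,4}; V {3,4,5}->{4,5}
Constraint 2 (X < Y) on D(X)={3,4} D(Y)={3,4,6,7}: Y {3,4,6,7}->{4,6,7}
Constraint 3 (Y < V) on D(Y)={4,6,7} D(V)={4,5}: Y {4,6,7}->{4}; V {4,5}->{5}
Constraint 4 (Y != X) on D(Y)={4} D(X)={3,4}: X {3,4}->{3}
So after constraint 4: D(Y)={4}, size = 1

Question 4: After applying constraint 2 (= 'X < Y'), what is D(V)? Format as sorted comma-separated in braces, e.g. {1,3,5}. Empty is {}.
Answer: {4,5}

Derivation:
Constraint 1 (X < V) on D(X)={3,4,5,6,7} D(V)={3,4,5}: X {3,4,5,6,7}->{3,4}; V {3,4,5}->{4,5}
Constraint 2 (X < Y) on D(X)={3,4} D(Y)={3,4,6,7}: Y {3,4,6,7}->{4,6,7}
So after constraint 2: D(V) = {4,5}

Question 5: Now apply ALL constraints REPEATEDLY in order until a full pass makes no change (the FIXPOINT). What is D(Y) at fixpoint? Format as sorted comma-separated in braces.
Answer: {4}

Derivation:
pass 0 (initial): D(Y)={3,4,6,7}
pass 1: V {3,4,5}->{5}; X {3,4,5,6,7}->{3}; Y {3,4,6,7}->{4}
pass 2: no change
Fixpoint after 2 passes: D(Y) = {4}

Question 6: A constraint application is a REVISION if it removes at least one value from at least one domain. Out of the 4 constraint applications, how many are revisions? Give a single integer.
Answer: 4

Derivation:
Constraint 1 (X < V) on D(X)={3,4,5,6,7} D(V)={3,4,5}: X {3,4,5,6,7}->{3,4}; V {3,4,5}->{4,5} => REVISION
Constraint 2 (X < Y) on D(X)={3,4} D(Y)={3,4,6,7}: Y {3,4,6,7}->{4,6,7} => REVISION
Constraint 3 (Y < V) on D(Y)={4,6,7} D(V)={4,5}: Y {4,6,7}->{4}; V {4,5}->{5} => REVISION
Constraint 4 (Y != X) on D(Y)={4} D(X)={3,4}: X {3,4}->{3} => REVISION
Total revisions = 4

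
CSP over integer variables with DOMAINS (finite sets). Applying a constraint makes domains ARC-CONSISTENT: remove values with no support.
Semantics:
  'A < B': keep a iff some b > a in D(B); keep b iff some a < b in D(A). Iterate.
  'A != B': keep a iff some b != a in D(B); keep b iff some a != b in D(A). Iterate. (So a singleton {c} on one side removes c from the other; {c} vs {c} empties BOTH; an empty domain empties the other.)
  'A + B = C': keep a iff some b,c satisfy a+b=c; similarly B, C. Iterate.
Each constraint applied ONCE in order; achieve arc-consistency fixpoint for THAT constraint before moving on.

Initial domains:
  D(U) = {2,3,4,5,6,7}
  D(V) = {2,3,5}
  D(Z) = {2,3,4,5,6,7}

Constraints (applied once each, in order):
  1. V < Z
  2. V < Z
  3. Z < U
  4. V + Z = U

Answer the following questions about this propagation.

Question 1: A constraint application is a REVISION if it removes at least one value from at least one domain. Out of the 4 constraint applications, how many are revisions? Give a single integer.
Constraint 1 (V < Z) on D(V)={2,3,5} D(Z)={2,3,4,5,6,7}: Z {2,3,4,5,6,7}->{3,4,5,6,7} => REVISION
Constraint 2 (V < Z) on D(V)={2,3,5} D(Z)={3,4,5,6,7}: no change => not a revision
Constraint 3 (Z < U) on D(Z)={3,4,5,6,7} D(U)={2,3,4,5,6,7}: Z {3,4,5,6,7}->{3,4,5,6}; U {2,3,4,5,6,7}->{4,5,6,7} => REVISION
Constraint 4 (V + Z = U) on D(V)={2,3,5} D(Z)={3,4,5,6} D(U)={4,5,6,7}: V {2,3,5}->{2,3}; Z {3,4,5,6}->{3,4,5}; U {4,5,6,7}->{5,6,7} => REVISION
Total revisions = 3

Answer: 3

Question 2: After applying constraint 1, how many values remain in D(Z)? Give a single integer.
Answer: 5

Derivation:
Constraint 1 (V < Z) on D(V)={2,3,5} D(Z)={2,3,4,5,6,7}: Z {2,3,4,5,6,7}->{3,4,5,6,7}
So after constraint 1: D(Z)={3,4,5,6,7}, size = 5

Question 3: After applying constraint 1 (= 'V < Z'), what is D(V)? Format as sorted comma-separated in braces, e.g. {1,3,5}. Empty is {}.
Constraint 1 (V < Z) on D(V)={2,3,5} D(Z)={2,3,4,5,6,7}: Z {2,3,4,5,6,7}->{3,4,5,6,7}
So after constraint 1: D(V) = {2,3,5}

Answer: {2,3,5}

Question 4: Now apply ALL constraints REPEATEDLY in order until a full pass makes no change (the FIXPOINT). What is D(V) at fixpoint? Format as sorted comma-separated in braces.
Answer: {2,3}

Derivation:
pass 0 (initial): D(V)={2,3,5}
pass 1: U {2,3,4,5,6,7}->{5,6,7}; V {2,3,5}->{2,3}; Z {2,3,4,5,6,7}->{3,4,5}
pass 2: no change
Fixpoint after 2 passes: D(V) = {2,3}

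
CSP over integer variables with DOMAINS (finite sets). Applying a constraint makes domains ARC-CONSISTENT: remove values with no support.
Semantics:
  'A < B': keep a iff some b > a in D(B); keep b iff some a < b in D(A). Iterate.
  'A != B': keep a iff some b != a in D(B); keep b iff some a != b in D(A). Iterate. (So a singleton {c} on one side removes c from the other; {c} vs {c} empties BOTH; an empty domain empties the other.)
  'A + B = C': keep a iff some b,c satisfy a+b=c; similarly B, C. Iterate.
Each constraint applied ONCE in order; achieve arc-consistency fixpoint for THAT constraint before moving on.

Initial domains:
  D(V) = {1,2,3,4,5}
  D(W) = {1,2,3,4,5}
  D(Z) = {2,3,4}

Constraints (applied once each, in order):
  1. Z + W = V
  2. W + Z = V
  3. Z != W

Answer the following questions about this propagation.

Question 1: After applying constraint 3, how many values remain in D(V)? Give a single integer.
Constraint 1 (Z + W = V) on D(Z)={2,3,4} D(W)={1,2,3,4,5} D(V)={1,2,3,4,5}: W {1,2,3,4,5}->{1,2,3}; V {1,2,3,4,5}->{3,4,5}
Constraint 2 (W + Z = V) on D(W)={1,2,3} D(Z)={2,3,4} D(V)={3,4,5}: no change
Constraint 3 (Z != W) on D(Z)={2,3,4} D(W)={1,2,3}: no change
So after constraint 3: D(V)={3,4,5}, size = 3

Answer: 3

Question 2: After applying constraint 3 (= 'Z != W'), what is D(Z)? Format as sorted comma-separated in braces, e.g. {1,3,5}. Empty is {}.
Constraint 1 (Z + W = V) on D(Z)={2,3,4} D(W)={1,2,3,4,5} D(V)={1,2,3,4,5}: W {1,2,3,4,5}->{1,2,3}; V {1,2,3,4,5}->{3,4,5}
Constraint 2 (W + Z = V) on D(W)={1,2,3} D(Z)={2,3,4} D(V)={3,4,5}: no change
Constraint 3 (Z != W) on D(Z)={2,3,4} D(W)={1,2,3}: no change
So after constraint 3: D(Z) = {2,3,4}

Answer: {2,3,4}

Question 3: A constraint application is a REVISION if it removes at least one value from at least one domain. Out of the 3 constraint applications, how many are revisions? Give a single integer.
Answer: 1

Derivation:
Constraint 1 (Z + W = V) on D(Z)={2,3,4} D(W)={1,2,3,4,5} D(V)={1,2,3,4,5}: W {1,2,3,4,5}->{1,2,3}; V {1,2,3,4,5}->{3,4,5} => REVISION
Constraint 2 (W + Z = V) on D(W)={1,2,3} D(Z)={2,3,4} D(V)={3,4,5}: no change => not a revision
Constraint 3 (Z != W) on D(Z)={2,3,4} D(W)={1,2,3}: no change => not a revision
Total revisions = 1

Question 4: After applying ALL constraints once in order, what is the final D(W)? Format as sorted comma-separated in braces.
Answer: {1,2,3}

Derivation:
Constraint 1 (Z + W = V) on D(Z)={2,3,4} D(W)={1,2,3,4,5} D(V)={1,2,3,4,5}: W {1,2,3,4,5}->{1,2,3}; V {1,2,3,4,5}->{3,4,5}
Constraint 2 (W + Z = V) on D(W)={1,2,3} D(Z)={2,3,4} D(V)={3,4,5}: no change
Constraint 3 (Z != W) on D(Z)={2,3,4} D(W)={1,2,3}: no change
So after all 3 constraints: D(W) = {1,2,3}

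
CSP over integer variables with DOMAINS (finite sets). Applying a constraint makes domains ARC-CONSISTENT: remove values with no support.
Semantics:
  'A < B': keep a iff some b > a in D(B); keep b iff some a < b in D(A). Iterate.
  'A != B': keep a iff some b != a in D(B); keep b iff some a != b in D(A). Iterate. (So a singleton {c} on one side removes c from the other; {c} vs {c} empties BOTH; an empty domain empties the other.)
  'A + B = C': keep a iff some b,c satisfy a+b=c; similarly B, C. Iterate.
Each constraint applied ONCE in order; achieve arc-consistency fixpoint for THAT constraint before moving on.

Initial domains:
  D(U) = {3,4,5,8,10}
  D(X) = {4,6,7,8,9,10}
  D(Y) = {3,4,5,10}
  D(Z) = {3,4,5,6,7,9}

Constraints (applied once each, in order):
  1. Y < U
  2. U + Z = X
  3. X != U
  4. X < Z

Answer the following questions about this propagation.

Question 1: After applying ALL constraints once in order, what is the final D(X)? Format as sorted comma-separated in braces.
Answer: {}

Derivation:
Constraint 1 (Y < U) on D(Y)={3,4,5,10} D(U)={3,4,5,8,10}: Y {3,4,5,10}->{3,4,5}; U {3,4,5,8,10}->{4,5,8,10}
Constraint 2 (U + Z = X) on D(U)={4,5,8,10} D(Z)={3,4,5,6,7,9} D(X)={4,6,7,8,9,10}: U {4,5,8,10}->{4,5}; Z {3,4,5,6,7,9}->{3,4,5,6}; X {4,6,7,8,9,10}->{7,8,9,10}
Constraint 3 (X != U) on D(X)={7,8,9,10} D(U)={4,5}: no change
Constraint 4 (X < Z) on D(X)={7,8,9,10} D(Z)={3,4,5,6}: X {7,8,9,10}->{}; Z {3,4,5,6}->{}
So after all 4 constraints: D(X) = {}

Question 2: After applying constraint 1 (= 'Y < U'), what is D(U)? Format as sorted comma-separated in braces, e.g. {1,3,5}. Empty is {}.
Answer: {4,5,8,10}

Derivation:
Constraint 1 (Y < U) on D(Y)={3,4,5,10} D(U)={3,4,5,8,10}: Y {3,4,5,10}->{3,4,5}; U {3,4,5,8,10}->{4,5,8,10}
So after constraint 1: D(U) = {4,5,8,10}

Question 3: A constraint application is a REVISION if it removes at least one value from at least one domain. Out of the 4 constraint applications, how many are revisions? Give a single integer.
Constraint 1 (Y < U) on D(Y)={3,4,5,10} D(U)={3,4,5,8,10}: Y {3,4,5,10}->{3,4,5}; U {3,4,5,8,10}->{4,5,8,10} => REVISION
Constraint 2 (U + Z = X) on D(U)={4,5,8,10} D(Z)={3,4,5,6,7,9} D(X)={4,6,7,8,9,10}: U {4,5,8,10}->{4,5}; Z {3,4,5,6,7,9}->{3,4,5,6}; X {4,6,7,8,9,10}->{7,8,9,10} => REVISION
Constraint 3 (X != U) on D(X)={7,8,9,10} D(U)={4,5}: no change => not a revision
Constraint 4 (X < Z) on D(X)={7,8,9,10} D(Z)={3,4,5,6}: X {7,8,9,10}->{}; Z {3,4,5,6}->{} => REVISION
Total revisions = 3

Answer: 3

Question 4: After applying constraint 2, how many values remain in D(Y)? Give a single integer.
Constraint 1 (Y < U) on D(Y)={3,4,5,10} D(U)={3,4,5,8,10}: Y {3,4,5,10}->{3,4,5}; U {3,4,5,8,10}->{4,5,8,10}
Constraint 2 (U + Z = X) on D(U)={4,5,8,10} D(Z)={3,4,5,6,7,9} D(X)={4,6,7,8,9,10}: U {4,5,8,10}->{4,5}; Z {3,4,5,6,7,9}->{3,4,5,6}; X {4,6,7,8,9,10}->{7,8,9,10}
So after constraint 2: D(Y)={3,4,5}, size = 3

Answer: 3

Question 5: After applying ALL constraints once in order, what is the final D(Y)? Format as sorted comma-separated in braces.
Constraint 1 (Y < U) on D(Y)={3,4,5,10} D(U)={3,4,5,8,10}: Y {3,4,5,10}->{3,4,5}; U {3,4,5,8,10}->{4,5,8,10}
Constraint 2 (U + Z = X) on D(U)={4,5,8,10} D(Z)={3,4,5,6,7,9} D(X)={4,6,7,8,9,10}: U {4,5,8,10}->{4,5}; Z {3,4,5,6,7,9}->{3,4,5,6}; X {4,6,7,8,9,10}->{7,8,9,10}
Constraint 3 (X != U) on D(X)={7,8,9,10} D(U)={4,5}: no change
Constraint 4 (X < Z) on D(X)={7,8,9,10} D(Z)={3,4,5,6}: X {7,8,9,10}->{}; Z {3,4,5,6}->{}
So after all 4 constraints: D(Y) = {3,4,5}

Answer: {3,4,5}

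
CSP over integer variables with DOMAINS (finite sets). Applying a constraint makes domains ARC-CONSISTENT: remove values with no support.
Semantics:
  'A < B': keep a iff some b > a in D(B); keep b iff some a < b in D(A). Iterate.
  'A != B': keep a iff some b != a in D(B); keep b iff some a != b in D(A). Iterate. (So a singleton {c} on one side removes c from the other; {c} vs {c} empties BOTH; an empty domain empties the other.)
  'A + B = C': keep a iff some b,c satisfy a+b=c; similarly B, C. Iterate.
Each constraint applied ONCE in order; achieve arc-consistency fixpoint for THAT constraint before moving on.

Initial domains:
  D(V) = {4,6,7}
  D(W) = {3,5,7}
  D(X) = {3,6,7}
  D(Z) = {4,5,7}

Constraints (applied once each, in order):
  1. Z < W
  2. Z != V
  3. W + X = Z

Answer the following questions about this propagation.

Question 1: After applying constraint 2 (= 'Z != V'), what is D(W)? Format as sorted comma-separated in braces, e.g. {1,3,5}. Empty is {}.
Constraint 1 (Z < W) on D(Z)={4,5,7} D(W)={3,5,7}: Z {4,5,7}->{4,5}; W {3,5,7}->{5,7}
Constraint 2 (Z != V) on D(Z)={4,5} D(V)={4,6,7}: no change
So after constraint 2: D(W) = {5,7}

Answer: {5,7}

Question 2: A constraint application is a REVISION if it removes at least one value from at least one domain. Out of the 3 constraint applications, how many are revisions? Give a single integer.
Answer: 2

Derivation:
Constraint 1 (Z < W) on D(Z)={4,5,7} D(W)={3,5,7}: Z {4,5,7}->{4,5}; W {3,5,7}->{5,7} => REVISION
Constraint 2 (Z != V) on D(Z)={4,5} D(V)={4,6,7}: no change => not a revision
Constraint 3 (W + X = Z) on D(W)={5,7} D(X)={3,6,7} D(Z)={4,5}: W {5,7}->{}; X {3,6,7}->{}; Z {4,5}->{} => REVISION
Total revisions = 2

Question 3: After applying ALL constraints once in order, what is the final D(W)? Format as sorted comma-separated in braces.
Constraint 1 (Z < W) on D(Z)={4,5,7} D(W)={3,5,7}: Z {4,5,7}->{4,5}; W {3,5,7}->{5,7}
Constraint 2 (Z != V) on D(Z)={4,5} D(V)={4,6,7}: no change
Constraint 3 (W + X = Z) on D(W)={5,7} D(X)={3,6,7} D(Z)={4,5}: W {5,7}->{}; X {3,6,7}->{}; Z {4,5}->{}
So after all 3 constraints: D(W) = {}

Answer: {}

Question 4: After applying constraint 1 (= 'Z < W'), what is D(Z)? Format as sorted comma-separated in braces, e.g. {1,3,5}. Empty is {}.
Answer: {4,5}

Derivation:
Constraint 1 (Z < W) on D(Z)={4,5,7} D(W)={3,5,7}: Z {4,5,7}->{4,5}; W {3,5,7}->{5,7}
So after constraint 1: D(Z) = {4,5}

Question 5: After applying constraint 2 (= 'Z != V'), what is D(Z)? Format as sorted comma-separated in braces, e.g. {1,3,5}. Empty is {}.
Answer: {4,5}

Derivation:
Constraint 1 (Z < W) on D(Z)={4,5,7} D(W)={3,5,7}: Z {4,5,7}->{4,5}; W {3,5,7}->{5,7}
Constraint 2 (Z != V) on D(Z)={4,5} D(V)={4,6,7}: no change
So after constraint 2: D(Z) = {4,5}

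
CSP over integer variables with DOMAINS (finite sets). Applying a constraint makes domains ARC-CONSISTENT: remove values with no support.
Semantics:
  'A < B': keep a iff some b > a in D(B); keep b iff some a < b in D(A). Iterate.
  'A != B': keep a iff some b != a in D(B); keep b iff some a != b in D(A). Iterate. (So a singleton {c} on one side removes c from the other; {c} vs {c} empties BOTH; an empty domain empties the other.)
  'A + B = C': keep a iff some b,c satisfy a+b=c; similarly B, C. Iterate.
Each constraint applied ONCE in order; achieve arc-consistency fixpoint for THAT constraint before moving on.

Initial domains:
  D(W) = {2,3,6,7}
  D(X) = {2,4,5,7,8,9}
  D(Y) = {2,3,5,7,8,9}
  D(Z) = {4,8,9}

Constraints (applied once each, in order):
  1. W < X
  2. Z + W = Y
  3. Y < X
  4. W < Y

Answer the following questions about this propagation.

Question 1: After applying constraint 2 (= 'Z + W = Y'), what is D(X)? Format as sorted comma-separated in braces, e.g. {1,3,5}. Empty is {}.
Constraint 1 (W < X) on D(W)={2,3,6,7} D(X)={2,4,5,7,8,9}: X {2,4,5,7,8,9}->{4,5,7,8,9}
Constraint 2 (Z + W = Y) on D(Z)={4,8,9} D(W)={2,3,6,7} D(Y)={2,3,5,7,8,9}: Z {4,8,9}->{4}; W {2,3,6,7}->{3}; Y {2,3,5,7,8,9}->{7}
So after constraint 2: D(X) = {4,5,7,8,9}

Answer: {4,5,7,8,9}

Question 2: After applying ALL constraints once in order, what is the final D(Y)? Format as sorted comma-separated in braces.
Constraint 1 (W < X) on D(W)={2,3,6,7} D(X)={2,4,5,7,8,9}: X {2,4,5,7,8,9}->{4,5,7,8,9}
Constraint 2 (Z + W = Y) on D(Z)={4,8,9} D(W)={2,3,6,7} D(Y)={2,3,5,7,8,9}: Z {4,8,9}->{4}; W {2,3,6,7}->{3}; Y {2,3,5,7,8,9}->{7}
Constraint 3 (Y < X) on D(Y)={7} D(X)={4,5,7,8,9}: X {4,5,7,8,9}->{8,9}
Constraint 4 (W < Y) on D(W)={3} D(Y)={7}: no change
So after all 4 constraints: D(Y) = {7}

Answer: {7}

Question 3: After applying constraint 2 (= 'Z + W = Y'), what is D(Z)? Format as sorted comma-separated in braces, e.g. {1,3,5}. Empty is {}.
Constraint 1 (W < X) on D(W)={2,3,6,7} D(X)={2,4,5,7,8,9}: X {2,4,5,7,8,9}->{4,5,7,8,9}
Constraint 2 (Z + W = Y) on D(Z)={4,8,9} D(W)={2,3,6,7} D(Y)={2,3,5,7,8,9}: Z {4,8,9}->{4}; W {2,3,6,7}->{3}; Y {2,3,5,7,8,9}->{7}
So after constraint 2: D(Z) = {4}

Answer: {4}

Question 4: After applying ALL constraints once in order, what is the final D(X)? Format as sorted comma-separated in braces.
Constraint 1 (W < X) on D(W)={2,3,6,7} D(X)={2,4,5,7,8,9}: X {2,4,5,7,8,9}->{4,5,7,8,9}
Constraint 2 (Z + W = Y) on D(Z)={4,8,9} D(W)={2,3,6,7} D(Y)={2,3,5,7,8,9}: Z {4,8,9}->{4}; W {2,3,6,7}->{3}; Y {2,3,5,7,8,9}->{7}
Constraint 3 (Y < X) on D(Y)={7} D(X)={4,5,7,8,9}: X {4,5,7,8,9}->{8,9}
Constraint 4 (W < Y) on D(W)={3} D(Y)={7}: no change
So after all 4 constraints: D(X) = {8,9}

Answer: {8,9}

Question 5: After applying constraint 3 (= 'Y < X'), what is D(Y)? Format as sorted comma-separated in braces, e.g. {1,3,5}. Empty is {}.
Constraint 1 (W < X) on D(W)={2,3,6,7} D(X)={2,4,5,7,8,9}: X {2,4,5,7,8,9}->{4,5,7,8,9}
Constraint 2 (Z + W = Y) on D(Z)={4,8,9} D(W)={2,3,6,7} D(Y)={2,3,5,7,8,9}: Z {4,8,9}->{4}; W {2,3,6,7}->{3}; Y {2,3,5,7,8,9}->{7}
Constraint 3 (Y < X) on D(Y)={7} D(X)={4,5,7,8,9}: X {4,5,7,8,9}->{8,9}
So after constraint 3: D(Y) = {7}

Answer: {7}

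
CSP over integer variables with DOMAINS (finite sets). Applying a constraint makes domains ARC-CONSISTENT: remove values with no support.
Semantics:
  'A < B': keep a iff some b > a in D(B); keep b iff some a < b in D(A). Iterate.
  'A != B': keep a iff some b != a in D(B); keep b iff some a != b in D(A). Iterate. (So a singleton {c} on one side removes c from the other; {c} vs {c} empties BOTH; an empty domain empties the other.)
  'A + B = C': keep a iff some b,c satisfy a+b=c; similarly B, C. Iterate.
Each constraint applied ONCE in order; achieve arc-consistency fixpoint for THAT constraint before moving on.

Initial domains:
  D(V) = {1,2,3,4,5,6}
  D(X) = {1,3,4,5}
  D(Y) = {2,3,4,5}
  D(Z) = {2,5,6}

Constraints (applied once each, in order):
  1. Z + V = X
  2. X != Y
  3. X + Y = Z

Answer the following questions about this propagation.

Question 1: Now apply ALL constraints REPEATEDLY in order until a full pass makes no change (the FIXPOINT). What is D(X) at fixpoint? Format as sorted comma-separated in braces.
pass 0 (initial): D(X)={1,3,4,5}
pass 1: V {1,2,3,4,5,6}->{1,2,3}; X {1,3,4,5}->{}; Y {2,3,4,5}->{}; Z {2,5,6}->{}
pass 2: V {1,2,3}->{}
pass 3: no change
Fixpoint after 3 passes: D(X) = {}

Answer: {}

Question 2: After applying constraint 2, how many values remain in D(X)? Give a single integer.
Answer: 3

Derivation:
Constraint 1 (Z + V = X) on D(Z)={2,5,6} D(V)={1,2,3,4,5,6} D(X)={1,3,4,5}: Z {2,5,6}->{2}; V {1,2,3,4,5,6}->{1,2,3}; X {1,3,4,5}->{3,4,5}
Constraint 2 (X != Y) on D(X)={3,4,5} D(Y)={2,3,4,5}: no change
So after constraint 2: D(X)={3,4,5}, size = 3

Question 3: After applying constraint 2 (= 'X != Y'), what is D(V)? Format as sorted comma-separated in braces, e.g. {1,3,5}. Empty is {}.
Answer: {1,2,3}

Derivation:
Constraint 1 (Z + V = X) on D(Z)={2,5,6} D(V)={1,2,3,4,5,6} D(X)={1,3,4,5}: Z {2,5,6}->{2}; V {1,2,3,4,5,6}->{1,2,3}; X {1,3,4,5}->{3,4,5}
Constraint 2 (X != Y) on D(X)={3,4,5} D(Y)={2,3,4,5}: no change
So after constraint 2: D(V) = {1,2,3}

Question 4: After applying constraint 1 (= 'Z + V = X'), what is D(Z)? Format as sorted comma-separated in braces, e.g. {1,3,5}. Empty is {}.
Constraint 1 (Z + V = X) on D(Z)={2,5,6} D(V)={1,2,3,4,5,6} D(X)={1,3,4,5}: Z {2,5,6}->{2}; V {1,2,3,4,5,6}->{1,2,3}; X {1,3,4,5}->{3,4,5}
So after constraint 1: D(Z) = {2}

Answer: {2}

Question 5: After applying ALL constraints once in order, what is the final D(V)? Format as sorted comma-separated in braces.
Constraint 1 (Z + V = X) on D(Z)={2,5,6} D(V)={1,2,3,4,5,6} D(X)={1,3,4,5}: Z {2,5,6}->{2}; V {1,2,3,4,5,6}->{1,2,3}; X {1,3,4,5}->{3,4,5}
Constraint 2 (X != Y) on D(X)={3,4,5} D(Y)={2,3,4,5}: no change
Constraint 3 (X + Y = Z) on D(X)={3,4,5} D(Y)={2,3,4,5} D(Z)={2}: X {3,4,5}->{}; Y {2,3,4,5}->{}; Z {2}->{}
So after all 3 constraints: D(V) = {1,2,3}

Answer: {1,2,3}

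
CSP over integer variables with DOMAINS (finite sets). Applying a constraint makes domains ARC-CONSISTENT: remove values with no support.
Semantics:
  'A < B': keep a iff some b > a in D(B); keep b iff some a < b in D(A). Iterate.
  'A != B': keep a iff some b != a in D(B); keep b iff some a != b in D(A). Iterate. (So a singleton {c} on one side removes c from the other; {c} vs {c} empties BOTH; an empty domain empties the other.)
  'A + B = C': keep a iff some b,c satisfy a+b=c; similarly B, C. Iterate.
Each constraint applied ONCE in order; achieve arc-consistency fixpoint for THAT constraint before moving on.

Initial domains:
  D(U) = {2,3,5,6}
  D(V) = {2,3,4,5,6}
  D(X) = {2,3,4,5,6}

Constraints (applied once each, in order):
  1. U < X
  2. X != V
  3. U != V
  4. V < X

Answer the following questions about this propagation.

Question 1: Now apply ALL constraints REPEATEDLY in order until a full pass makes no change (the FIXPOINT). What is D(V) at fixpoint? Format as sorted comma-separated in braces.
pass 0 (initial): D(V)={2,3,4,5,6}
pass 1: U {2,3,5,6}->{2,3,5}; V {2,3,4,5,6}->{2,3,4,5}; X {2,3,4,5,6}->{3,4,5,6}
pass 2: no change
Fixpoint after 2 passes: D(V) = {2,3,4,5}

Answer: {2,3,4,5}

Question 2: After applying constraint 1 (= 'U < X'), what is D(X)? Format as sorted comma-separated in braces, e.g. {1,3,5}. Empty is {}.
Constraint 1 (U < X) on D(U)={2,3,5,6} D(X)={2,3,4,5,6}: U {2,3,5,6}->{2,3,5}; X {2,3,4,5,6}->{3,4,5,6}
So after constraint 1: D(X) = {3,4,5,6}

Answer: {3,4,5,6}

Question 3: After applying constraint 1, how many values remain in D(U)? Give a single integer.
Constraint 1 (U < X) on D(U)={2,3,5,6} D(X)={2,3,4,5,6}: U {2,3,5,6}->{2,3,5}; X {2,3,4,5,6}->{3,4,5,6}
So after constraint 1: D(U)={2,3,5}, size = 3

Answer: 3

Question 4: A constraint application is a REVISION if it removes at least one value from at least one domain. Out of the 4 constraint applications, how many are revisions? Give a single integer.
Answer: 2

Derivation:
Constraint 1 (U < X) on D(U)={2,3,5,6} D(X)={2,3,4,5,6}: U {2,3,5,6}->{2,3,5}; X {2,3,4,5,6}->{3,4,5,6} => REVISION
Constraint 2 (X != V) on D(X)={3,4,5,6} D(V)={2,3,4,5,6}: no change => not a revision
Constraint 3 (U != V) on D(U)={2,3,5} D(V)={2,3,4,5,6}: no change => not a revision
Constraint 4 (V < X) on D(V)={2,3,4,5,6} D(X)={3,4,5,6}: V {2,3,4,5,6}->{2,3,4,5} => REVISION
Total revisions = 2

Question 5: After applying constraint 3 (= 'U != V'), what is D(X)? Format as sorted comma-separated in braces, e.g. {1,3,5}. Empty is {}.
Constraint 1 (U < X) on D(U)={2,3,5,6} D(X)={2,3,4,5,6}: U {2,3,5,6}->{2,3,5}; X {2,3,4,5,6}->{3,4,5,6}
Constraint 2 (X != V) on D(X)={3,4,5,6} D(V)={2,3,4,5,6}: no change
Constraint 3 (U != V) on D(U)={2,3,5} D(V)={2,3,4,5,6}: no change
So after constraint 3: D(X) = {3,4,5,6}

Answer: {3,4,5,6}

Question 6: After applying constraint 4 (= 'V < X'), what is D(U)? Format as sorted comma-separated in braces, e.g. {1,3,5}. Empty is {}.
Answer: {2,3,5}

Derivation:
Constraint 1 (U < X) on D(U)={2,3,5,6} D(X)={2,3,4,5,6}: U {2,3,5,6}->{2,3,5}; X {2,3,4,5,6}->{3,4,5,6}
Constraint 2 (X != V) on D(X)={3,4,5,6} D(V)={2,3,4,5,6}: no change
Constraint 3 (U != V) on D(U)={2,3,5} D(V)={2,3,4,5,6}: no change
Constraint 4 (V < X) on D(V)={2,3,4,5,6} D(X)={3,4,5,6}: V {2,3,4,5,6}->{2,3,4,5}
So after constraint 4: D(U) = {2,3,5}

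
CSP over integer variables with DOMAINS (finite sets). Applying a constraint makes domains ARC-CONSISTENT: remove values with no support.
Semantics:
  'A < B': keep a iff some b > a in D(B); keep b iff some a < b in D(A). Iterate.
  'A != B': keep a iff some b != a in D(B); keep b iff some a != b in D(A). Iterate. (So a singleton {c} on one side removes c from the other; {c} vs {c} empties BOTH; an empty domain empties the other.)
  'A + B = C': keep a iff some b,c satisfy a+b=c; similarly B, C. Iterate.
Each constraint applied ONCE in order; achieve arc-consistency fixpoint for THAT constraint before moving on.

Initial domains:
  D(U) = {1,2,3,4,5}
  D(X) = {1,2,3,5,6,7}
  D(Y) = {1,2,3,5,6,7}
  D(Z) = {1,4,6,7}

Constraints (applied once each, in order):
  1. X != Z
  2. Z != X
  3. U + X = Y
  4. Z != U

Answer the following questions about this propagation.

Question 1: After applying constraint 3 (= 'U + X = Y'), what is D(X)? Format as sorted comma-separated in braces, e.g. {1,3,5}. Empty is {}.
Constraint 1 (X != Z) on D(X)={1,2,3,5,6,7} D(Z)={1,4,6,7}: no change
Constraint 2 (Z != X) on D(Z)={1,4,6,7} D(X)={1,2,3,5,6,7}: no change
Constraint 3 (U + X = Y) on D(U)={1,2,3,4,5} D(X)={1,2,3,5,6,7} D(Y)={1,2,3,5,6,7}: X {1,2,3,5,6,7}->{1,2,3,5,6}; Y {1,2,3,5,6,7}->{2,3,5,6,7}
So after constraint 3: D(X) = {1,2,3,5,6}

Answer: {1,2,3,5,6}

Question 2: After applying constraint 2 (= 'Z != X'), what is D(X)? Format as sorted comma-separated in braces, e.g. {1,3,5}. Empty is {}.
Answer: {1,2,3,5,6,7}

Derivation:
Constraint 1 (X != Z) on D(X)={1,2,3,5,6,7} D(Z)={1,4,6,7}: no change
Constraint 2 (Z != X) on D(Z)={1,4,6,7} D(X)={1,2,3,5,6,7}: no change
So after constraint 2: D(X) = {1,2,3,5,6,7}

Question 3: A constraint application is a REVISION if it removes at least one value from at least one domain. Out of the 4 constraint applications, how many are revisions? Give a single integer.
Answer: 1

Derivation:
Constraint 1 (X != Z) on D(X)={1,2,3,5,6,7} D(Z)={1,4,6,7}: no change => not a revision
Constraint 2 (Z != X) on D(Z)={1,4,6,7} D(X)={1,2,3,5,6,7}: no change => not a revision
Constraint 3 (U + X = Y) on D(U)={1,2,3,4,5} D(X)={1,2,3,5,6,7} D(Y)={1,2,3,5,6,7}: X {1,2,3,5,6,7}->{1,2,3,5,6}; Y {1,2,3,5,6,7}->{2,3,5,6,7} => REVISION
Constraint 4 (Z != U) on D(Z)={1,4,6,7} D(U)={1,2,3,4,5}: no change => not a revision
Total revisions = 1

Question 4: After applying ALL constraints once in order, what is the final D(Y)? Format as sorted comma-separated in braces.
Constraint 1 (X != Z) on D(X)={1,2,3,5,6,7} D(Z)={1,4,6,7}: no change
Constraint 2 (Z != X) on D(Z)={1,4,6,7} D(X)={1,2,3,5,6,7}: no change
Constraint 3 (U + X = Y) on D(U)={1,2,3,4,5} D(X)={1,2,3,5,6,7} D(Y)={1,2,3,5,6,7}: X {1,2,3,5,6,7}->{1,2,3,5,6}; Y {1,2,3,5,6,7}->{2,3,5,6,7}
Constraint 4 (Z != U) on D(Z)={1,4,6,7} D(U)={1,2,3,4,5}: no change
So after all 4 constraints: D(Y) = {2,3,5,6,7}

Answer: {2,3,5,6,7}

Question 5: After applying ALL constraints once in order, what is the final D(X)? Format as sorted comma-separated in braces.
Constraint 1 (X != Z) on D(X)={1,2,3,5,6,7} D(Z)={1,4,6,7}: no change
Constraint 2 (Z != X) on D(Z)={1,4,6,7} D(X)={1,2,3,5,6,7}: no change
Constraint 3 (U + X = Y) on D(U)={1,2,3,4,5} D(X)={1,2,3,5,6,7} D(Y)={1,2,3,5,6,7}: X {1,2,3,5,6,7}->{1,2,3,5,6}; Y {1,2,3,5,6,7}->{2,3,5,6,7}
Constraint 4 (Z != U) on D(Z)={1,4,6,7} D(U)={1,2,3,4,5}: no change
So after all 4 constraints: D(X) = {1,2,3,5,6}

Answer: {1,2,3,5,6}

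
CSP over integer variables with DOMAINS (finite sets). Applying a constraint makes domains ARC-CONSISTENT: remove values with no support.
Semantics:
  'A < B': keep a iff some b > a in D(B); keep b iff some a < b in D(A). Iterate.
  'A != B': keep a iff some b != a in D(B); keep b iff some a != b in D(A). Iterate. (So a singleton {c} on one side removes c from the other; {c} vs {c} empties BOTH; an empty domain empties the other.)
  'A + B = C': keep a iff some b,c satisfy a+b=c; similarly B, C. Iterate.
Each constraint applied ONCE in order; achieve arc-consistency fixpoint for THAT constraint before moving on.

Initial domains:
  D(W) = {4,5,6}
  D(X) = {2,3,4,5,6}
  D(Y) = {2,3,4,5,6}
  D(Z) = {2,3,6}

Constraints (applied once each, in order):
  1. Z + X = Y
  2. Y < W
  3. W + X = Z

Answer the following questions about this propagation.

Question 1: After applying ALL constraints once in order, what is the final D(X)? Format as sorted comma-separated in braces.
Answer: {}

Derivation:
Constraint 1 (Z + X = Y) on D(Z)={2,3,6} D(X)={2,3,4,5,6} D(Y)={2,3,4,5,6}: Z {2,3,6}->{2,3}; X {2,3,4,5,6}->{2,3,4}; Y {2,3,4,5,6}->{4,5,6}
Constraint 2 (Y < W) on D(Y)={4,5,6} D(W)={4,5,6}: Y {4,5,6}->{4,5}; W {4,5,6}->{5,6}
Constraint 3 (W + X = Z) on D(W)={5,6} D(X)={2,3,4} D(Z)={2,3}: W {5,6}->{}; X {2,3,4}->{}; Z {2,3}->{}
So after all 3 constraints: D(X) = {}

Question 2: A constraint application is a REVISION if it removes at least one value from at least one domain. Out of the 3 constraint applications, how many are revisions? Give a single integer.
Constraint 1 (Z + X = Y) on D(Z)={2,3,6} D(X)={2,3,4,5,6} D(Y)={2,3,4,5,6}: Z {2,3,6}->{2,3}; X {2,3,4,5,6}->{2,3,4}; Y {2,3,4,5,6}->{4,5,6} => REVISION
Constraint 2 (Y < W) on D(Y)={4,5,6} D(W)={4,5,6}: Y {4,5,6}->{4,5}; W {4,5,6}->{5,6} => REVISION
Constraint 3 (W + X = Z) on D(W)={5,6} D(X)={2,3,4} D(Z)={2,3}: W {5,6}->{}; X {2,3,4}->{}; Z {2,3}->{} => REVISION
Total revisions = 3

Answer: 3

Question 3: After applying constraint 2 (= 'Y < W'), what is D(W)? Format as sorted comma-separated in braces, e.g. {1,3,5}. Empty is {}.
Answer: {5,6}

Derivation:
Constraint 1 (Z + X = Y) on D(Z)={2,3,6} D(X)={2,3,4,5,6} D(Y)={2,3,4,5,6}: Z {2,3,6}->{2,3}; X {2,3,4,5,6}->{2,3,4}; Y {2,3,4,5,6}->{4,5,6}
Constraint 2 (Y < W) on D(Y)={4,5,6} D(W)={4,5,6}: Y {4,5,6}->{4,5}; W {4,5,6}->{5,6}
So after constraint 2: D(W) = {5,6}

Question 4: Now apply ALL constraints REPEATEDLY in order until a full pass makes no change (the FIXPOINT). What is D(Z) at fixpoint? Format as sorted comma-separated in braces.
Answer: {}

Derivation:
pass 0 (initial): D(Z)={2,3,6}
pass 1: W {4,5,6}->{}; X {2,3,4,5,6}->{}; Y {2,3,4,5,6}->{4,5}; Z {2,3,6}->{}
pass 2: Y {4,5}->{}
pass 3: no change
Fixpoint after 3 passes: D(Z) = {}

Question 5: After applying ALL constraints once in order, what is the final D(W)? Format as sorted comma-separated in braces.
Answer: {}

Derivation:
Constraint 1 (Z + X = Y) on D(Z)={2,3,6} D(X)={2,3,4,5,6} D(Y)={2,3,4,5,6}: Z {2,3,6}->{2,3}; X {2,3,4,5,6}->{2,3,4}; Y {2,3,4,5,6}->{4,5,6}
Constraint 2 (Y < W) on D(Y)={4,5,6} D(W)={4,5,6}: Y {4,5,6}->{4,5}; W {4,5,6}->{5,6}
Constraint 3 (W + X = Z) on D(W)={5,6} D(X)={2,3,4} D(Z)={2,3}: W {5,6}->{}; X {2,3,4}->{}; Z {2,3}->{}
So after all 3 constraints: D(W) = {}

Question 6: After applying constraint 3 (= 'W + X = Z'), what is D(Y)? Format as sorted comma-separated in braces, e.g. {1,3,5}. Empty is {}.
Answer: {4,5}

Derivation:
Constraint 1 (Z + X = Y) on D(Z)={2,3,6} D(X)={2,3,4,5,6} D(Y)={2,3,4,5,6}: Z {2,3,6}->{2,3}; X {2,3,4,5,6}->{2,3,4}; Y {2,3,4,5,6}->{4,5,6}
Constraint 2 (Y < W) on D(Y)={4,5,6} D(W)={4,5,6}: Y {4,5,6}->{4,5}; W {4,5,6}->{5,6}
Constraint 3 (W + X = Z) on D(W)={5,6} D(X)={2,3,4} D(Z)={2,3}: W {5,6}->{}; X {2,3,4}->{}; Z {2,3}->{}
So after constraint 3: D(Y) = {4,5}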